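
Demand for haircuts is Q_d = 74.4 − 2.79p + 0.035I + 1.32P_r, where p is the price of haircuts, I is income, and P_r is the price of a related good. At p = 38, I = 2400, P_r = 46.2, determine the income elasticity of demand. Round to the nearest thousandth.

0.741

Evaluating quantity at (p, I, P_r) gives Q_d = 74.4 − 2.79(38) + 0.035(2400) + 1.32(46.2) = 74.4 − 106.02 + 84 + 60.984 = 113.364.
∂Q_d/∂I = +0.035, so E_I = 0.035·(2400/113.364) ≈ 0.741.
E_I ∈ (0,1): normal good (necessity).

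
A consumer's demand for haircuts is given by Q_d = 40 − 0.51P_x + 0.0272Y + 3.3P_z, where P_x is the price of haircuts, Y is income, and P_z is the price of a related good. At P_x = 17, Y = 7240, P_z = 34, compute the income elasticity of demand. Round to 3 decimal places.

First evaluate Q_d: 40 − 0.51(17) + 0.0272(7240) + 3.3(34) = 40 − 8.67 + 196.928 + 112.2 = 340.458.
∂Q_d/∂Y = +0.0272, so E_I = 0.0272·(7240/340.458) ≈ 0.578.
E_I ∈ (0,1): normal good (necessity).

0.578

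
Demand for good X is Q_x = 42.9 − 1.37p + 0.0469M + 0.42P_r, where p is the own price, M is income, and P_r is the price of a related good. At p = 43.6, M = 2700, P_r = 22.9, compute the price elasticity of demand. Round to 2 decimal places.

First evaluate Q_x: 42.9 − 1.37(43.6) + 0.0469(2700) + 0.42(22.9) = 42.9 − 59.732 + 126.63 + 9.618 = 119.416.
∂Q_x/∂p = −1.37, so E_p = (−1.37)·(43.6/119.416) ≈ -0.50.
|E_p| < 1: demand is inelastic.

-0.50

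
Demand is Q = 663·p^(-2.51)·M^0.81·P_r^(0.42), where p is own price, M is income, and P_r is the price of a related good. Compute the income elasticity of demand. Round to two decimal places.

0.81

For a Cobb–Douglas (constant-elasticity) form Q = A·M^α·…, the elasticity with respect to M equals the exponent α at every point.
Here the exponent on M is 0.81, so the income elasticity of demand is 0.81.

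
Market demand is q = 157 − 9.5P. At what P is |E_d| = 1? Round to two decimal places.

For linear demand q = a − bP, E = −bP/(a − bP). |E| = 1 ⇒ bP = a − bP ⇒ P = a/(2b).
P = 157/(2·9.5) ≈ 8.26.

8.26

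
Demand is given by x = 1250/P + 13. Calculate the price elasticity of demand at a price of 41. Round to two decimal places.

At P = 41, x = 43.4878.
dx/dP = −1250/P² = −0.7436.
Point elasticity E = (dx/dP)·(P/x) = -0.7436 × 41/43.4878 ≈ -0.70.
|E| < 1, so demand is inelastic at this price.

-0.70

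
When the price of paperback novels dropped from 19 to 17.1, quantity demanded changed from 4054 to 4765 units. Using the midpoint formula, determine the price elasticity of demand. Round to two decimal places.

%ΔQ = (4765 − 4054)/[(4054 + 4765)/2] = 711/4409.5 ≈ 0.1612.
%ΔP = (17.1 − 19)/[(19 + 17.1)/2] = -1.9/18.05 ≈ -0.1053.
Arc elasticity E = %ΔQ/%ΔP ≈ 0.1612/-0.1053 ≈ -1.53.
|E| > 1: demand is elastic over this range.

-1.53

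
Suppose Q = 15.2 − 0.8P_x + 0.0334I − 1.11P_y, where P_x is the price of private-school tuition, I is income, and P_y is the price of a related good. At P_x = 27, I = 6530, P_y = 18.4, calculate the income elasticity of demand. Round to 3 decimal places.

1.140

Evaluating quantity at (P_x, I, P_y) gives Q = 15.2 − 0.8(27) + 0.0334(6530) − 1.11(18.4) = 15.2 − 21.6 + 218.102 − 20.424 = 191.278.
∂Q/∂I = +0.0334, so E_I = 0.0334·(6530/191.278) ≈ 1.140.
E_I > 1: normal good (luxury).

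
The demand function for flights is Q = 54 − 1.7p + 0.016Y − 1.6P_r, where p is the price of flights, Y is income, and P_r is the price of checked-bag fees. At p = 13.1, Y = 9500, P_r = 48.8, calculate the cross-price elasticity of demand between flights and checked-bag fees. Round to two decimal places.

Evaluating quantity at (p, Y, P_r) gives Q = 54 − 1.7(13.1) + 0.016(9500) − 1.6(48.8) = 54 − 22.27 + 152 − 78.08 = 105.65.
∂Q/∂P_r = −1.6, so E_xy = -1.6·(48.8/105.65) ≈ -0.74.
E_xy < 0: the goods are complements.

-0.74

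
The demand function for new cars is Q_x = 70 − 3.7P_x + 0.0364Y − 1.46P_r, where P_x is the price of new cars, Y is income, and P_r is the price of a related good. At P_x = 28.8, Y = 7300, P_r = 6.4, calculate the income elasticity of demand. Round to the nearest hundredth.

1.21

First evaluate Q_x: 70 − 3.7(28.8) + 0.0364(7300) − 1.46(6.4) = 70 − 106.56 + 265.72 − 9.344 = 219.816.
∂Q_x/∂Y = +0.0364, so E_I = 0.0364·(7300/219.816) ≈ 1.21.
E_I > 1: normal good (luxury).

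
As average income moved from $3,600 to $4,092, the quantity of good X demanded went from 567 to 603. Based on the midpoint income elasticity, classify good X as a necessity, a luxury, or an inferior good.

%ΔQ = (603 − 567)/[(567+603)/2] = 36/585 ≈ 0.0615.
%ΔY = (4,092 − 3,600)/[(3,600+4,092)/2] = 492/3846 ≈ 0.1279.
E_I = %ΔQ/%ΔY ≈ 0.481.
E_I ∈ (0,1): normal good (necessity).

necessity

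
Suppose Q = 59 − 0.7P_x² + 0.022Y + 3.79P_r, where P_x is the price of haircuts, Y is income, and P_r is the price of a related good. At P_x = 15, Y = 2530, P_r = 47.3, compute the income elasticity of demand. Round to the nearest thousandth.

0.408

At the given point, Q = 59 − 0.7(15)² + 0.022(2530) + 3.79(47.3) = 59 − 157.5 + 55.66 + 179.267 = 136.427.
∂Q/∂Y = +0.022, so E_I = 0.022·(2530/136.427) ≈ 0.408.
E_I ∈ (0,1): normal good (necessity).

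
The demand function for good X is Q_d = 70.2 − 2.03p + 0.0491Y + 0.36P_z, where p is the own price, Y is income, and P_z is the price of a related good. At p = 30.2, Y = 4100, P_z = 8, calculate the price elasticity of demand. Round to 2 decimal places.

-0.29

Q_d = 70.2 − 2.03(30.2) + 0.0491(4100) + 0.36(8) = 70.2 − 61.306 + 201.31 + 2.88 = 213.084.
∂Q_d/∂p = −2.03, so E_p = (−2.03)·(30.2/213.084) ≈ -0.29.
|E_p| < 1: demand is inelastic.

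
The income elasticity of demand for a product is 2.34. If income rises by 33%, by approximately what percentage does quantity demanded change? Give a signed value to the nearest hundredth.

77.22

%ΔQ ≈ E × %ΔI = (2.34) × (33%) = 77.22%.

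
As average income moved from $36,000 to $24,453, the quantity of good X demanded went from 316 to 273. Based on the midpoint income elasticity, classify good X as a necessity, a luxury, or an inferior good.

necessity

%ΔQ = (273 − 316)/[(316+273)/2] = -43/294.5 ≈ -0.1460.
%ΔI = (24,453 − 36,000)/[(36,000+24,453)/2] = -11547/30226.5 ≈ -0.3820.
E_I = %ΔQ/%ΔI ≈ 0.382.
E_I ∈ (0,1): normal good (necessity).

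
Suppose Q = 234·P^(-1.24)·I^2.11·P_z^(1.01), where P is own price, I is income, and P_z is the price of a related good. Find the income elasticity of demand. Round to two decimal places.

2.11

For a Cobb–Douglas (constant-elasticity) form Q = A·I^α·…, the elasticity with respect to I equals the exponent α at every point.
Here the exponent on I is 2.11, so the income elasticity of demand is 2.11.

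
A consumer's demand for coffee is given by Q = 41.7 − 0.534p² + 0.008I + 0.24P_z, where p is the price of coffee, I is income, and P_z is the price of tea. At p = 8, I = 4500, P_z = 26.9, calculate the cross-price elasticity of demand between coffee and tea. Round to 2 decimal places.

Q = 41.7 − 0.534(8)² + 0.008(4500) + 0.24(26.9) = 41.7 − 34.176 + 36 + 6.456 = 49.98.
∂Q/∂P_z = +0.24, so E_xy = 0.24·(26.9/49.98) ≈ 0.13.
E_xy > 0: the goods are substitutes.

0.13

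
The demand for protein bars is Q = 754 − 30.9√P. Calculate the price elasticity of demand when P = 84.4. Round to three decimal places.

-0.302

At P = 84.4, Q = 470.1233.
dQ/dP = −30.9/(2√P) = −30.9/(2·9.1869).
Point elasticity E = (dQ/dP)·(P/Q) = -1.6817 × 84.4/470.1233 ≈ -0.302.
|E| < 1, so demand is inelastic at this price.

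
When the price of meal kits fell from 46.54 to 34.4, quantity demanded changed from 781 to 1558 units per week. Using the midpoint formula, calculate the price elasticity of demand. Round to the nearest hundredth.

%ΔQ = (1558 − 781)/[(781 + 1558)/2] = 777/1169.5 ≈ 0.6644.
%ΔP = (34.4 − 46.54)/[(46.54 + 34.4)/2] = -12.14/40.47 ≈ -0.3000.
Arc elasticity E = %ΔQ/%ΔP ≈ 0.6644/-0.3000 ≈ -2.21.
|E| > 1: demand is elastic over this range.

-2.21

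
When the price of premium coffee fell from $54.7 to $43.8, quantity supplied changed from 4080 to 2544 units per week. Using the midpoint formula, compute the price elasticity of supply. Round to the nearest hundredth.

%ΔQ = (2544 − 4080)/[(4080 + 2544)/2] = -1536/3312 ≈ -0.4638.
%Δp = (43.8 − 54.7)/[(54.7 + 43.8)/2] = -10.9/49.25 ≈ -0.2213.
Arc elasticity E = %ΔQ/%Δp ≈ -0.4638/-0.2213 ≈ 2.10.
|E| > 1: supply is elastic over this range.

2.10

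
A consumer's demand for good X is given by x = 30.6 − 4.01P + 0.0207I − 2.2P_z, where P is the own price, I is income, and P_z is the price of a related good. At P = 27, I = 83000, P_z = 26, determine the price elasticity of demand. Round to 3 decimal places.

-0.068

x = 30.6 − 4.01(27) + 0.0207(83000) − 2.2(26) = 30.6 − 108.27 + 1718.1 − 57.2 = 1583.23.
∂x/∂P = −4.01, so E_p = (−4.01)·(27/1583.23) ≈ -0.068.
|E_p| < 1: demand is inelastic.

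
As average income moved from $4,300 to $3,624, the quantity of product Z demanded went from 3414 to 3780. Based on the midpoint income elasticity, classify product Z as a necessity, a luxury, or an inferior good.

inferior

%ΔQ = (3780 − 3414)/[(3414+3780)/2] = 366/3597 ≈ 0.1018.
%ΔI = (3,624 − 4,300)/[(4,300+3,624)/2] = -676/3962 ≈ -0.1706.
E_I = %ΔQ/%ΔI ≈ -0.596.
E_I < 0: inferior good.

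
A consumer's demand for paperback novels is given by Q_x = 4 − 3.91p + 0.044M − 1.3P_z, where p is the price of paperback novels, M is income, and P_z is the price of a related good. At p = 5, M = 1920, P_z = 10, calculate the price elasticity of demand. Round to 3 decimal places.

Q_x = 4 − 3.91(5) + 0.044(1920) − 1.3(10) = 4 − 19.55 + 84.48 − 13 = 55.93.
∂Q_x/∂p = −3.91, so E_p = (−3.91)·(5/55.93) ≈ -0.350.
|E_p| < 1: demand is inelastic.

-0.350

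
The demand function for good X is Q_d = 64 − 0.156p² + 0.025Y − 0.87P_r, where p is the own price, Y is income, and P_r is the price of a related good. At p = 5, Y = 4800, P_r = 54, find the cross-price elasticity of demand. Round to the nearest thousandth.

-0.353

First evaluate Q_d: 64 − 0.156(5)² + 0.025(4800) − 0.87(54) = 64 − 3.9 + 120 − 46.98 = 133.12.
∂Q_d/∂P_r = −0.87, so E_xy = -0.87·(54/133.12) ≈ -0.353.
E_xy < 0: the goods are complements.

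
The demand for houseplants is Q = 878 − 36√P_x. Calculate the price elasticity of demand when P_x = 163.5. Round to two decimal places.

At P_x = 163.5, Q = 417.6784.
dQ/dP_x = −36/(2√P_x) = −36/(2·12.7867).
Point elasticity E = (dQ/dP_x)·(P_x/Q) = -1.4077 × 163.5/417.6784 ≈ -0.55.
|E| < 1, so demand is inelastic at this price.

-0.55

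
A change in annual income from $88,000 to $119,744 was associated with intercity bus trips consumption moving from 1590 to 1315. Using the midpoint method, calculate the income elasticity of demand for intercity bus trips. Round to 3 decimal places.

-0.620

%ΔQ = (1315 − 1590)/[(1590+1315)/2] = -275/1452.5 ≈ -0.1893.
%ΔY = (119,744 − 88,000)/[(88,000+119,744)/2] = 31744/103872 ≈ 0.3056.
E_I = %ΔQ/%ΔY ≈ -0.620.
E_I < 0: inferior good.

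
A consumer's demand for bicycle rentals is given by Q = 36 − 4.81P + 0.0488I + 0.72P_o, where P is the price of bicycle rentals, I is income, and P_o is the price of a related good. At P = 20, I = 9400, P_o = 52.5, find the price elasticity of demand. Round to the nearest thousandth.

-0.220

At the given point, Q = 36 − 4.81(20) + 0.0488(9400) + 0.72(52.5) = 36 − 96.2 + 458.72 + 37.8 = 436.32.
∂Q/∂P = −4.81, so E_p = (−4.81)·(20/436.32) ≈ -0.220.
|E_p| < 1: demand is inelastic.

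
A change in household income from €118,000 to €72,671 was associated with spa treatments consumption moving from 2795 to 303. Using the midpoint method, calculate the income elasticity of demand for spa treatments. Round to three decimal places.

%ΔQ = (303 − 2795)/[(2795+303)/2] = -2492/1549 ≈ -1.6088.
%ΔI = (72,671 − 118,000)/[(118,000+72,671)/2] = -45329/95335.5 ≈ -0.4755.
E_I = %ΔQ/%ΔI ≈ 3.384.
E_I > 1: normal good (luxury).

3.384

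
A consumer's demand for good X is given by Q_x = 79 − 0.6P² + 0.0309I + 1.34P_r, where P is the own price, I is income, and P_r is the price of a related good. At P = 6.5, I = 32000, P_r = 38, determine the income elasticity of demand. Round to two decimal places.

0.90

Substituting, Q_x = 79 − 0.6(6.5)² + 0.0309(32000) + 1.34(38) = 79 − 25.35 + 988.8 + 50.92 = 1093.37.
∂Q_x/∂I = +0.0309, so E_I = 0.0309·(32000/1093.37) ≈ 0.90.
E_I ∈ (0,1): normal good (necessity).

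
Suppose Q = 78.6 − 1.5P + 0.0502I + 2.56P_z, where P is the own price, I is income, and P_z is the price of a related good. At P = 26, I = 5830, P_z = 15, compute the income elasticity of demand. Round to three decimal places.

Substituting, Q = 78.6 − 1.5(26) + 0.0502(5830) + 2.56(15) = 78.6 − 39 + 292.666 + 38.4 = 370.666.
∂Q/∂I = +0.0502, so E_I = 0.0502·(5830/370.666) ≈ 0.790.
E_I ∈ (0,1): normal good (necessity).

0.790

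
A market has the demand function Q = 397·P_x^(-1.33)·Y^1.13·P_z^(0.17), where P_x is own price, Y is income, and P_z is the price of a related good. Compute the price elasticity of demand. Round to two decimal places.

-1.33

For a Cobb–Douglas (constant-elasticity) form Q = A·P_x^α·…, the elasticity with respect to P_x equals the exponent α at every point.
Here the exponent on P_x is -1.33, so the price elasticity of demand is -1.33.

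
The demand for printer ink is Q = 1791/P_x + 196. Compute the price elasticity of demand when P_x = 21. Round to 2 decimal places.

-0.30

At P_x = 21, Q = 281.2857.
dQ/dP_x = −1791/P_x² = −4.0612.
Point elasticity E = (dQ/dP_x)·(P_x/Q) = -4.0612 × 21/281.2857 ≈ -0.30.
|E| < 1, so demand is inelastic at this price.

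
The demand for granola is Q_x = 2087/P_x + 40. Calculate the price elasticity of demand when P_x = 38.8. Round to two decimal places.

-0.57

At P_x = 38.8, Q_x = 93.7887.
dQ_x/dP_x = −2087/P_x² = −1.3863.
Point elasticity E = (dQ_x/dP_x)·(P_x/Q_x) = -1.3863 × 38.8/93.7887 ≈ -0.57.
|E| < 1, so demand is inelastic at this price.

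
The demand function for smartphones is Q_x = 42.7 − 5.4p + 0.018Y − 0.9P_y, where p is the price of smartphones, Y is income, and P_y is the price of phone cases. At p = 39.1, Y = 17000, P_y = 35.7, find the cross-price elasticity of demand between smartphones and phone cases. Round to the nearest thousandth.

-0.305

Substituting, Q_x = 42.7 − 5.4(39.1) + 0.018(17000) − 0.9(35.7) = 42.7 − 211.14 + 306 − 32.13 = 105.43.
∂Q_x/∂P_y = −0.9, so E_xy = -0.9·(35.7/105.43) ≈ -0.305.
E_xy < 0: the goods are complements.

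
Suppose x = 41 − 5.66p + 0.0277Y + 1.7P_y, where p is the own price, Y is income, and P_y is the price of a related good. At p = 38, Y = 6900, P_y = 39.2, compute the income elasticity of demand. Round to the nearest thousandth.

2.284

At the given point, x = 41 − 5.66(38) + 0.0277(6900) + 1.7(39.2) = 41 − 215.08 + 191.13 + 66.64 = 83.69.
∂x/∂Y = +0.0277, so E_I = 0.0277·(6900/83.69) ≈ 2.284.
E_I > 1: normal good (luxury).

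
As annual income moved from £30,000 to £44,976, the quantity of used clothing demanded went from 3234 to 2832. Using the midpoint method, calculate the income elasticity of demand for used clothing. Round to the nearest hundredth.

-0.33

%ΔQ = (2832 − 3234)/[(3234+2832)/2] = -402/3033 ≈ -0.1325.
%ΔY = (44,976 − 30,000)/[(30,000+44,976)/2] = 14976/37488 ≈ 0.3995.
E_I = %ΔQ/%ΔY ≈ -0.33.
E_I < 0: inferior good.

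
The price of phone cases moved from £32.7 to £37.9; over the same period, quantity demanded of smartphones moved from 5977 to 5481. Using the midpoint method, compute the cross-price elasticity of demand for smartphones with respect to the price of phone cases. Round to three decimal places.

%ΔQ_x = (5481 − 5977)/[(5977+5481)/2] = -496/5729 ≈ -0.0866.
%ΔP_y = (37.9 − 32.7)/[(32.7+37.9)/2] ≈ 0.1473.
E_xy = -0.0866/0.1473 ≈ -0.588.
E_xy < 0, so smartphones and phone cases are complements.

-0.588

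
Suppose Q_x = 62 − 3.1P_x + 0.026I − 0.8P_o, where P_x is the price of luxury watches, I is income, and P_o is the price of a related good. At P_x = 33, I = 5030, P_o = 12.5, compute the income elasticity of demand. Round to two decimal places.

At the given point, Q_x = 62 − 3.1(33) + 0.026(5030) − 0.8(12.5) = 62 − 102.3 + 130.78 − 10 = 80.48.
∂Q_x/∂I = +0.026, so E_I = 0.026·(5030/80.48) ≈ 1.63.
E_I > 1: normal good (luxury).

1.63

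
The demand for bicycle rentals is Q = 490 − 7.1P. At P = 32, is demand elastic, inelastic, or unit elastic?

At P = 32, Q = 262.8.
dQ/dP = −7.1.
Point elasticity E = (dQ/dP)·(P/Q) = -7.1 × 32/262.8 ≈ -0.865.
|E| ≈ 0.865 < 1, so demand is inelastic.

inelastic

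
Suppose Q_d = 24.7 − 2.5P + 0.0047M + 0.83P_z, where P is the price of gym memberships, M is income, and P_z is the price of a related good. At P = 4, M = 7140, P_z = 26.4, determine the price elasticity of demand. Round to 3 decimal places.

-0.143

Evaluating quantity at (P, M, P_z) gives Q_d = 24.7 − 2.5(4) + 0.0047(7140) + 0.83(26.4) = 24.7 − 10 + 33.558 + 21.912 = 70.17.
∂Q_d/∂P = −2.5, so E_p = (−2.5)·(4/70.17) ≈ -0.143.
|E_p| < 1: demand is inelastic.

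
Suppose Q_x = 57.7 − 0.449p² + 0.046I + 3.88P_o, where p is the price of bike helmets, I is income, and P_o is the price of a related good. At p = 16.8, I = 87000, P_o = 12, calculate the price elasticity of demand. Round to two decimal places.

Substituting, Q_x = 57.7 − 0.449(16.8)² + 0.046(87000) + 3.88(12) = 57.7 − 126.7258 + 4002 + 46.56 = 3979.5342.
∂Q_x/∂p = −2·0.449·p = -15.0864, so E_p = -15.0864·(16.8/3979.5342) ≈ -0.06.
|E_p| < 1: demand is inelastic.

-0.06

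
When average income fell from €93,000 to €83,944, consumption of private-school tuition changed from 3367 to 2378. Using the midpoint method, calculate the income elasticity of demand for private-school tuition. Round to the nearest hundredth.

%ΔQ = (2378 − 3367)/[(3367+2378)/2] = -989/2872.5 ≈ -0.3443.
%ΔI = (83,944 − 93,000)/[(93,000+83,944)/2] = -9056/88472 ≈ -0.1024.
E_I = %ΔQ/%ΔI ≈ 3.36.
E_I > 1: normal good (luxury).

3.36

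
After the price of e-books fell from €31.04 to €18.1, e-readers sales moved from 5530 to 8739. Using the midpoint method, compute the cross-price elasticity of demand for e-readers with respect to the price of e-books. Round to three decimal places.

-0.854

%ΔQ_x = (8739 − 5530)/[(5530+8739)/2] = 3209/7134.5 ≈ 0.4498.
%ΔP_y = (18.1 − 31.04)/[(31.04+18.1)/2] ≈ -0.5267.
E_xy = 0.4498/-0.5267 ≈ -0.854.
E_xy < 0, so e-readers and e-books are complements.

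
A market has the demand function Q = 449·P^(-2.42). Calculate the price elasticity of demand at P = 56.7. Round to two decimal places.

-2.42

For a Cobb–Douglas (constant-elasticity) form Q = A·P^α·…, the elasticity with respect to P equals the exponent α at every point.
Here the exponent on P is -2.42, so the price elasticity of demand is -2.42.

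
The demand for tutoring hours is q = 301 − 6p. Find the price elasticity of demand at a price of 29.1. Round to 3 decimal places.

At p = 29.1, q = 126.4.
dq/dp = −6.
Point elasticity E = (dq/dp)·(p/q) = -6 × 29.1/126.4 ≈ -1.381.
|E| > 1, so demand is elastic at this price.

-1.381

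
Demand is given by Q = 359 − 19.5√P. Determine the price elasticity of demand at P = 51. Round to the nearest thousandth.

-0.317

At P = 51, Q = 219.7421.
dQ/dP = −19.5/(2√P) = −19.5/(2·7.1414).
Point elasticity E = (dQ/dP)·(P/Q) = -1.3653 × 51/219.7421 ≈ -0.317.
|E| < 1, so demand is inelastic at this price.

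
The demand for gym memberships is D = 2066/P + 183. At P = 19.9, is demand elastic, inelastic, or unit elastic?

At P = 19.9, D = 286.8191.
dD/dP = −2066/P² = −5.217.
Point elasticity E = (dD/dP)·(P/D) = -5.217 × 19.9/286.8191 ≈ -0.362.
|E| ≈ 0.362 < 1, so demand is inelastic.

inelastic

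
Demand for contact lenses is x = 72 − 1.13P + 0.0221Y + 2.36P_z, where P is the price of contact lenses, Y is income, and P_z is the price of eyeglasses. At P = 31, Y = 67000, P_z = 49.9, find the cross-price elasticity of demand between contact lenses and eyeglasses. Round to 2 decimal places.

x = 72 − 1.13(31) + 0.0221(67000) + 2.36(49.9) = 72 − 35.03 + 1480.7 + 117.764 = 1635.434.
∂x/∂P_z = +2.36, so E_xy = 2.36·(49.9/1635.434) ≈ 0.07.
E_xy > 0: the goods are substitutes.

0.07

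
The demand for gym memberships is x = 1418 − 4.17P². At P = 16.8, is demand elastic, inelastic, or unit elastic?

At P = 16.8, x = 241.0592.
dx/dP = −2·4.17·P = −140.112.
Point elasticity E = (dx/dP)·(P/x) = -140.112 × 16.8/241.0592 ≈ -9.765.
|E| ≈ 9.765 > 1, so demand is elastic.

elastic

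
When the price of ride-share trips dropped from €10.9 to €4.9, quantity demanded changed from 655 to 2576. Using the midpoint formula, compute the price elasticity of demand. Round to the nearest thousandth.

-1.566

%Δq = (2576 − 655)/[(655 + 2576)/2] = 1921/1615.5 ≈ 1.1891.
%Δp = (4.9 − 10.9)/[(10.9 + 4.9)/2] = -6/7.9 ≈ -0.7595.
Arc elasticity E = %Δq/%Δp ≈ 1.1891/-0.7595 ≈ -1.566.
|E| > 1: demand is elastic over this range.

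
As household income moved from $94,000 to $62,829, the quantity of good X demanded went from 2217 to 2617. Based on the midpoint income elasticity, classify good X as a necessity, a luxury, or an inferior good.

%ΔQ = (2617 − 2217)/[(2217+2617)/2] = 400/2417 ≈ 0.1655.
%ΔI = (62,829 − 94,000)/[(94,000+62,829)/2] = -31171/78414.5 ≈ -0.3975.
E_I = %ΔQ/%ΔI ≈ -0.416.
E_I < 0: inferior good.

inferior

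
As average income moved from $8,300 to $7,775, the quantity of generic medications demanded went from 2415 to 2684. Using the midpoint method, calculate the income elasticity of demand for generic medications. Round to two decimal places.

%ΔQ = (2684 − 2415)/[(2415+2684)/2] = 269/2549.5 ≈ 0.1055.
%ΔI = (7,775 − 8,300)/[(8,300+7,775)/2] = -525/8037.5 ≈ -0.0653.
E_I = %ΔQ/%ΔI ≈ -1.62.
E_I < 0: inferior good.

-1.62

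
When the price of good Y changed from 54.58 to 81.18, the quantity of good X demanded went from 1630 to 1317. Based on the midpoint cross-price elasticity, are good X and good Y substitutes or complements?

%ΔQ_x = (1317 − 1630)/[(1630+1317)/2] = -313/1473.5 ≈ -0.2124.
%ΔP_y = (81.18 − 54.58)/[(54.58+81.18)/2] ≈ 0.3919.
E_xy = -0.2124/0.3919 ≈ -0.542.
E_xy < 0, so the goods are complements.

complements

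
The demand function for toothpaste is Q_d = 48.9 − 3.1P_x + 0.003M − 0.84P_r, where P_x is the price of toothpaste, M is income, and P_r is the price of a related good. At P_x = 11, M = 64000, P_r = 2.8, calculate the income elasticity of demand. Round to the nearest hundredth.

0.94

Substituting, Q_d = 48.9 − 3.1(11) + 0.003(64000) − 0.84(2.8) = 48.9 − 34.1 + 192 − 2.352 = 204.448.
∂Q_d/∂M = +0.003, so E_I = 0.003·(64000/204.448) ≈ 0.94.
E_I ∈ (0,1): normal good (necessity).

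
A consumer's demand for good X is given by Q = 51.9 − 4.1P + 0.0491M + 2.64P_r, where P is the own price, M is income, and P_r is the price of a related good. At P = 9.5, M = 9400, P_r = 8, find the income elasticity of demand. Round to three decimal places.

First evaluate Q: 51.9 − 4.1(9.5) + 0.0491(9400) + 2.64(8) = 51.9 − 38.95 + 461.54 + 21.12 = 495.61.
∂Q/∂M = +0.0491, so E_I = 0.0491·(9400/495.61) ≈ 0.931.
E_I ∈ (0,1): normal good (necessity).

0.931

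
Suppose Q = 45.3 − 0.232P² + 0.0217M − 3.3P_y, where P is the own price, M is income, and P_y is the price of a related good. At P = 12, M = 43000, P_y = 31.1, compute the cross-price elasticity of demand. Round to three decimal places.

First evaluate Q: 45.3 − 0.232(12)² + 0.0217(43000) − 3.3(31.1) = 45.3 − 33.408 + 933.1 − 102.63 = 842.362.
∂Q/∂P_y = −3.3, so E_xy = -3.3·(31.1/842.362) ≈ -0.122.
E_xy < 0: the goods are complements.

-0.122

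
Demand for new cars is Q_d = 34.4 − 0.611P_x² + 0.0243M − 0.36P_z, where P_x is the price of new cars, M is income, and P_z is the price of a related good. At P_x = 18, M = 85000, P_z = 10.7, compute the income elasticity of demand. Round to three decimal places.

First evaluate Q_d: 34.4 − 0.611(18)² + 0.0243(85000) − 0.36(10.7) = 34.4 − 197.964 + 2065.5 − 3.852 = 1898.084.
∂Q_d/∂M = +0.0243, so E_I = 0.0243·(85000/1898.084) ≈ 1.088.
E_I > 1: normal good (luxury).

1.088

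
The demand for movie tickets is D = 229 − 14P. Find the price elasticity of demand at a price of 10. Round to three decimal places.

-1.573

At P = 10, D = 89.
dD/dP = −14.
Point elasticity E = (dD/dP)·(P/D) = -14 × 10/89 ≈ -1.573.
|E| > 1, so demand is elastic at this price.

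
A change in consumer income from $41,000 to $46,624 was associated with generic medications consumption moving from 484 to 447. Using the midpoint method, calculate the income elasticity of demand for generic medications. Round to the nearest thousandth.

%ΔQ = (447 − 484)/[(484+447)/2] = -37/465.5 ≈ -0.0795.
%ΔM = (46,624 − 41,000)/[(41,000+46,624)/2] = 5624/43812 ≈ 0.1284.
E_I = %ΔQ/%ΔM ≈ -0.619.
E_I < 0: inferior good.

-0.619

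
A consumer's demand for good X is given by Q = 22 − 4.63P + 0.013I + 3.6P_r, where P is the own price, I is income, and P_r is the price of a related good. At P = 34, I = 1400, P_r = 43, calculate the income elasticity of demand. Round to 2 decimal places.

Evaluating quantity at (P, I, P_r) gives Q = 22 − 4.63(34) + 0.013(1400) + 3.6(43) = 22 − 157.42 + 18.2 + 154.8 = 37.58.
∂Q/∂I = +0.013, so E_I = 0.013·(1400/37.58) ≈ 0.48.
E_I ∈ (0,1): normal good (necessity).

0.48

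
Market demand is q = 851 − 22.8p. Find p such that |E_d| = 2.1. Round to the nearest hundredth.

25.28

Set −bp/(a − bp) = −2.1 ⇒ bp = 2.1(a − bp) ⇒ bp(1+2.1) = 2.1·a.
p = 2.1·851/(22.8·3.1) ≈ 25.28.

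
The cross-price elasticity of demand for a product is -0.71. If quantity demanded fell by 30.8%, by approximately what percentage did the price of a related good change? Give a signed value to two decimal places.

43.38

%ΔQ ≈ E × %ΔP_y ⇒ %ΔP_y = %ΔQ / E = (-30.8%)/(-0.71) ≈ 43.38%.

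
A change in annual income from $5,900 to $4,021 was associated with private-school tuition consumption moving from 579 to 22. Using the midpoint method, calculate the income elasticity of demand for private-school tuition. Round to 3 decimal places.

%ΔQ = (22 − 579)/[(579+22)/2] = -557/300.5 ≈ -1.8536.
%ΔM = (4,021 − 5,900)/[(5,900+4,021)/2] = -1879/4960.5 ≈ -0.3788.
E_I = %ΔQ/%ΔM ≈ 4.893.
E_I > 1: normal good (luxury).

4.893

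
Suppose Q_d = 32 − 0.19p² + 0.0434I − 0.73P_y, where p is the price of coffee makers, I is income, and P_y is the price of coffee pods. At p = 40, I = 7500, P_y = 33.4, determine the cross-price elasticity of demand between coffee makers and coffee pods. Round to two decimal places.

Q_d = 32 − 0.19(40)² + 0.0434(7500) − 0.73(33.4) = 32 − 304 + 325.5 − 24.382 = 29.118.
∂Q_d/∂P_y = −0.73, so E_xy = -0.73·(33.4/29.118) ≈ -0.84.
E_xy < 0: the goods are complements.

-0.84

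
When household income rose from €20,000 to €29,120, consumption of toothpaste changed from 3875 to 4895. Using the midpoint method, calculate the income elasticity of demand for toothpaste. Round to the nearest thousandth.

%ΔQ = (4895 − 3875)/[(3875+4895)/2] = 1020/4385 ≈ 0.2326.
%ΔM = (29,120 − 20,000)/[(20,000+29,120)/2] = 9120/24560 ≈ 0.3713.
E_I = %ΔQ/%ΔM ≈ 0.626.
E_I ∈ (0,1): normal good (necessity).

0.626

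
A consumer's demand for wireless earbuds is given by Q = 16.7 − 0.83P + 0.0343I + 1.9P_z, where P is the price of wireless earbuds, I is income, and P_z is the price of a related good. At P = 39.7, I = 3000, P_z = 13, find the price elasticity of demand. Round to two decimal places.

-0.30

Q = 16.7 − 0.83(39.7) + 0.0343(3000) + 1.9(13) = 16.7 − 32.951 + 102.9 + 24.7 = 111.349.
∂Q/∂P = −0.83, so E_p = (−0.83)·(39.7/111.349) ≈ -0.30.
|E_p| < 1: demand is inelastic.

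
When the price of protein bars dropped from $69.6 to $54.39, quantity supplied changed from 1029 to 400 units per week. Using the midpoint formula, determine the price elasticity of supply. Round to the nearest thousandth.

3.588

%ΔQ = (400 − 1029)/[(1029 + 400)/2] = -629/714.5 ≈ -0.8803.
%ΔP = (54.39 − 69.6)/[(69.6 + 54.39)/2] = -15.21/61.995 ≈ -0.2453.
Arc elasticity E = %ΔQ/%ΔP ≈ -0.8803/-0.2453 ≈ 3.588.
|E| > 1: supply is elastic over this range.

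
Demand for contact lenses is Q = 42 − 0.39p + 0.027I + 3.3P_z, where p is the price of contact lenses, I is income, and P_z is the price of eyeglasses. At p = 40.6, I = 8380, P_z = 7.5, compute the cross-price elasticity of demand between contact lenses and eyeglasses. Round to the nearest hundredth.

Substituting, Q = 42 − 0.39(40.6) + 0.027(8380) + 3.3(7.5) = 42 − 15.834 + 226.26 + 24.75 = 277.176.
∂Q/∂P_z = +3.3, so E_xy = 3.3·(7.5/277.176) ≈ 0.09.
E_xy > 0: the goods are substitutes.

0.09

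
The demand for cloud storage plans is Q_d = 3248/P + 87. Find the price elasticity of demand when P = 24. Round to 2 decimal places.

-0.61

At P = 24, Q_d = 222.3333.
dQ_d/dP = −3248/P² = −5.6389.
Point elasticity E = (dQ_d/dP)·(P/Q_d) = -5.6389 × 24/222.3333 ≈ -0.61.
|E| < 1, so demand is inelastic at this price.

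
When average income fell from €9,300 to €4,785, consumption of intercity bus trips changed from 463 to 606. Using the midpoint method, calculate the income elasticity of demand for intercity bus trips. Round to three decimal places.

%ΔQ = (606 − 463)/[(463+606)/2] = 143/534.5 ≈ 0.2675.
%ΔY = (4,785 − 9,300)/[(9,300+4,785)/2] = -4515/7042.5 ≈ -0.6411.
E_I = %ΔQ/%ΔY ≈ -0.417.
E_I < 0: inferior good.

-0.417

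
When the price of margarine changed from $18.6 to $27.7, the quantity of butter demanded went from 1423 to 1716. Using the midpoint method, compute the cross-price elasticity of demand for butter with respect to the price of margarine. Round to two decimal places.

%ΔQ_x = (1716 − 1423)/[(1423+1716)/2] = 293/1569.5 ≈ 0.1867.
%ΔP_y = (27.7 − 18.6)/[(18.6+27.7)/2] ≈ 0.3931.
E_xy = 0.1867/0.3931 ≈ 0.47.
E_xy > 0, so butter and margarine are substitutes.

0.47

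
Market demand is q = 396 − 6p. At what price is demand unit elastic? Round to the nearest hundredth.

33.00

For linear demand q = a − bp, E = −bp/(a − bp). |E| = 1 ⇒ bp = a − bp ⇒ p = a/(2b).
p = 396/(2·6) = 33.00.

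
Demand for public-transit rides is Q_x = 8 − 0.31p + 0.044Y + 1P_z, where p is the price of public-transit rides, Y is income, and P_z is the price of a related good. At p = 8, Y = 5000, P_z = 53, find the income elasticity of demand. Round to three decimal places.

First evaluate Q_x: 8 − 0.31(8) + 0.044(5000) + 1(53) = 8 − 2.48 + 220 + 53 = 278.52.
∂Q_x/∂Y = +0.044, so E_I = 0.044·(5000/278.52) ≈ 0.790.
E_I ∈ (0,1): normal good (necessity).

0.790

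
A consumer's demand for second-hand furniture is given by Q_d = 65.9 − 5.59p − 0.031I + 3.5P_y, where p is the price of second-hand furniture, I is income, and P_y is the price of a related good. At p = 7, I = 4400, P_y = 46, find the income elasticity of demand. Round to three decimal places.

Substituting, Q_d = 65.9 − 5.59(7) − 0.031(4400) + 3.5(46) = 65.9 − 39.13 − 136.4 + 161 = 51.37.
∂Q_d/∂I = −0.031, so E_I = -0.031·(4400/51.37) ≈ -2.655.
E_I < 0: inferior good.

-2.655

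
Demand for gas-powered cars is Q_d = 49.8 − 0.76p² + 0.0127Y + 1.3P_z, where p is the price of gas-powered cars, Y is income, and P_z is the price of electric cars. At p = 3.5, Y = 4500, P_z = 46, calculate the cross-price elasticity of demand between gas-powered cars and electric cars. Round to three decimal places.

0.380

Substituting, Q_d = 49.8 − 0.76(3.5)² + 0.0127(4500) + 1.3(46) = 49.8 − 9.31 + 57.15 + 59.8 = 157.44.
∂Q_d/∂P_z = +1.3, so E_xy = 1.3·(46/157.44) ≈ 0.380.
E_xy > 0: the goods are substitutes.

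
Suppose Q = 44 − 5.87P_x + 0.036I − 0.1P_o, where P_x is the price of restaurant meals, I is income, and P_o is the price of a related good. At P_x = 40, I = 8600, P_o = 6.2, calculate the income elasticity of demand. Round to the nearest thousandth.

2.620

First evaluate Q: 44 − 5.87(40) + 0.036(8600) − 0.1(6.2) = 44 − 234.8 + 309.6 − 0.62 = 118.18.
∂Q/∂I = +0.036, so E_I = 0.036·(8600/118.18) ≈ 2.620.
E_I > 1: normal good (luxury).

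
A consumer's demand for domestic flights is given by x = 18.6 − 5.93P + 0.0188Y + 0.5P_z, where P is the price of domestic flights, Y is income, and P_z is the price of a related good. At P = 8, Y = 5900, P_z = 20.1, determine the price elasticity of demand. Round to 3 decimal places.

-0.515

First evaluate x: 18.6 − 5.93(8) + 0.0188(5900) + 0.5(20.1) = 18.6 − 47.44 + 110.92 + 10.05 = 92.13.
∂x/∂P = −5.93, so E_p = (−5.93)·(8/92.13) ≈ -0.515.
|E_p| < 1: demand is inelastic.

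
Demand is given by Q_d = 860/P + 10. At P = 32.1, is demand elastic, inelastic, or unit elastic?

inelastic

At P = 32.1, Q_d = 36.7913.
dQ_d/dP = −860/P² = −0.8346.
Point elasticity E = (dQ_d/dP)·(P/Q_d) = -0.8346 × 32.1/36.7913 ≈ -0.728.
|E| ≈ 0.728 < 1, so demand is inelastic.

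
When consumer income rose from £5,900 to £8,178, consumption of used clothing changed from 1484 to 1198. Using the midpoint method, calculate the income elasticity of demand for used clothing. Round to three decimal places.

%ΔQ = (1198 − 1484)/[(1484+1198)/2] = -286/1341 ≈ -0.2133.
%ΔY = (8,178 − 5,900)/[(5,900+8,178)/2] = 2278/7039 ≈ 0.3236.
E_I = %ΔQ/%ΔY ≈ -0.659.
E_I < 0: inferior good.

-0.659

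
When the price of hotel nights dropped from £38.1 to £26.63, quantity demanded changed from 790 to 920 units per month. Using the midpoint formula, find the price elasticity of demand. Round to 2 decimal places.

-0.43

%ΔQ = (920 − 790)/[(790 + 920)/2] = 130/855 ≈ 0.1520.
%Δp = (26.63 − 38.1)/[(38.1 + 26.63)/2] = -11.47/32.365 ≈ -0.3544.
Arc elasticity E = %ΔQ/%Δp ≈ 0.1520/-0.3544 ≈ -0.43.
|E| < 1: demand is inelastic over this range.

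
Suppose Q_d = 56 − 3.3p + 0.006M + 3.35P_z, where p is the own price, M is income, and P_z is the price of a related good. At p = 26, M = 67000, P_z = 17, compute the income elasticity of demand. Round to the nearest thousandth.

First evaluate Q_d: 56 − 3.3(26) + 0.006(67000) + 3.35(17) = 56 − 85.8 + 402 + 56.95 = 429.15.
∂Q_d/∂M = +0.006, so E_I = 0.006·(67000/429.15) ≈ 0.937.
E_I ∈ (0,1): normal good (necessity).

0.937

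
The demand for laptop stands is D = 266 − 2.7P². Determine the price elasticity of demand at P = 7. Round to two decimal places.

-1.98

At P = 7, D = 133.7.
dD/dP = −2·2.7·P = −37.8.
Point elasticity E = (dD/dP)·(P/D) = -37.8 × 7/133.7 ≈ -1.98.
|E| > 1, so demand is elastic at this price.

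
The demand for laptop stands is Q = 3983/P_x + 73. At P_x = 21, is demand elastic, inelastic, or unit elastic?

inelastic

At P_x = 21, Q = 262.6667.
dQ/dP_x = −3983/P_x² = −9.0317.
Point elasticity E = (dQ/dP_x)·(P_x/Q) = -9.0317 × 21/262.6667 ≈ -0.722.
|E| ≈ 0.722 < 1, so demand is inelastic.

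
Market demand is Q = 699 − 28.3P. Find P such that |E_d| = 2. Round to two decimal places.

16.47

Set −bP/(a − bP) = −2 ⇒ bP = 2(a − bP) ⇒ bP(1+2) = 2·a.
P = 2·699/(28.3·3) ≈ 16.47.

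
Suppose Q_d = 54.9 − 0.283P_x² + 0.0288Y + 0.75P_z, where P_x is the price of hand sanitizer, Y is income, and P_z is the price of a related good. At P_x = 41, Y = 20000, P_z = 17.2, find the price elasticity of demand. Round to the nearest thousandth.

Q_d = 54.9 − 0.283(41)² + 0.0288(20000) + 0.75(17.2) = 54.9 − 475.723 + 576 + 12.9 = 168.077.
∂Q_d/∂P_x = −2·0.283·P_x = -23.206, so E_p = -23.206·(41/168.077) ≈ -5.661.
|E_p| > 1: demand is elastic.

-5.661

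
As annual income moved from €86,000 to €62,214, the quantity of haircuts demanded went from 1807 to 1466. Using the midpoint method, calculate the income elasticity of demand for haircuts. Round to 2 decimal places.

%ΔQ = (1466 − 1807)/[(1807+1466)/2] = -341/1636.5 ≈ -0.2084.
%ΔY = (62,214 − 86,000)/[(86,000+62,214)/2] = -23786/74107 ≈ -0.3210.
E_I = %ΔQ/%ΔY ≈ 0.65.
E_I ∈ (0,1): normal good (necessity).

0.65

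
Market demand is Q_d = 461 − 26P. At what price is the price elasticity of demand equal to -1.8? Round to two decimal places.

11.40

Set −bP/(a − bP) = −1.8 ⇒ bP = 1.8(a − bP) ⇒ bP(1+1.8) = 1.8·a.
P = 1.8·461/(26·2.8) ≈ 11.40.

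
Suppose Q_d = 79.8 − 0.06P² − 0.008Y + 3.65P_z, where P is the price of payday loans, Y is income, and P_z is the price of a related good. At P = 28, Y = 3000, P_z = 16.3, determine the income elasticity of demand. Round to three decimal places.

Q_d = 79.8 − 0.06(28)² − 0.008(3000) + 3.65(16.3) = 79.8 − 47.04 − 24 + 59.495 = 68.255.
∂Q_d/∂Y = −0.008, so E_I = -0.008·(3000/68.255) ≈ -0.352.
E_I < 0: inferior good.

-0.352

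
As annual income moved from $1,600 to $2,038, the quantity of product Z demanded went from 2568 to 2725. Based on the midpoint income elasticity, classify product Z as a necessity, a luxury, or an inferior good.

necessity

%ΔQ = (2725 − 2568)/[(2568+2725)/2] = 157/2646.5 ≈ 0.0593.
%ΔI = (2,038 − 1,600)/[(1,600+2,038)/2] = 438/1819 ≈ 0.2408.
E_I = %ΔQ/%ΔI ≈ 0.246.
E_I ∈ (0,1): normal good (necessity).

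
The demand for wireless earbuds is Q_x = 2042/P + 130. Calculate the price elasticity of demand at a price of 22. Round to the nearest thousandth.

-0.417

At P = 22, Q_x = 222.8182.
dQ_x/dP = −2042/P² = −4.219.
Point elasticity E = (dQ_x/dP)·(P/Q_x) = -4.219 × 22/222.8182 ≈ -0.417.
|E| < 1, so demand is inelastic at this price.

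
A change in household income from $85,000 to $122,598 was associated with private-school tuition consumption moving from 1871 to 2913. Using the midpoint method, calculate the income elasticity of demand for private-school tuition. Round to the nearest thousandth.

1.203

%ΔQ = (2913 − 1871)/[(1871+2913)/2] = 1042/2392 ≈ 0.4356.
%ΔM = (122,598 − 85,000)/[(85,000+122,598)/2] = 37598/103799 ≈ 0.3622.
E_I = %ΔQ/%ΔM ≈ 1.203.
E_I > 1: normal good (luxury).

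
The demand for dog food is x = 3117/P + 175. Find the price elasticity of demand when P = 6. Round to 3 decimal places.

At P = 6, x = 694.5.
dx/dP = −3117/P² = −86.5833.
Point elasticity E = (dx/dP)·(P/x) = -86.5833 × 6/694.5 ≈ -0.748.
|E| < 1, so demand is inelastic at this price.

-0.748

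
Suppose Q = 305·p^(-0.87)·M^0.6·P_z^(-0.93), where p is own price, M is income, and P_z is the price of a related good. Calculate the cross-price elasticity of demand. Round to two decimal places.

-0.93

For a Cobb–Douglas (constant-elasticity) form Q = A·P_z^α·…, the elasticity with respect to P_z equals the exponent α at every point.
Here the exponent on P_z is -0.93, so the cross-price elasticity of demand is -0.93.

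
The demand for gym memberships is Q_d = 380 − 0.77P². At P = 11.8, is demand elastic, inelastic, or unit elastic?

At P = 11.8, Q_d = 272.7852.
dQ_d/dP = −2·0.77·P = −18.172.
Point elasticity E = (dQ_d/dP)·(P/Q_d) = -18.172 × 11.8/272.7852 ≈ -0.786.
|E| ≈ 0.786 < 1, so demand is inelastic.

inelastic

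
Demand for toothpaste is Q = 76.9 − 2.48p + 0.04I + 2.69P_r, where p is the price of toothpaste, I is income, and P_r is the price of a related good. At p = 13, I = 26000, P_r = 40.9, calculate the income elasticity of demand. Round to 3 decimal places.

0.871

Substituting, Q = 76.9 − 2.48(13) + 0.04(26000) + 2.69(40.9) = 76.9 − 32.24 + 1040 + 110.021 = 1194.681.
∂Q/∂I = +0.04, so E_I = 0.04·(26000/1194.681) ≈ 0.871.
E_I ∈ (0,1): normal good (necessity).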